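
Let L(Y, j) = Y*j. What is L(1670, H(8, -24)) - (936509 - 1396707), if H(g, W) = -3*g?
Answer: 420118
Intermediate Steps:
L(1670, H(8, -24)) - (936509 - 1396707) = 1670*(-3*8) - (936509 - 1396707) = 1670*(-24) - 1*(-460198) = -40080 + 460198 = 420118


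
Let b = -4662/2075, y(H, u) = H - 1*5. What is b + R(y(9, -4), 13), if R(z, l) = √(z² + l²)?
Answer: -4662/2075 + √185 ≈ 11.355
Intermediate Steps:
y(H, u) = -5 + H (y(H, u) = H - 5 = -5 + H)
b = -4662/2075 (b = -4662*1/2075 = -4662/2075 ≈ -2.2467)
R(z, l) = √(l² + z²)
b + R(y(9, -4), 13) = -4662/2075 + √(13² + (-5 + 9)²) = -4662/2075 + √(169 + 4²) = -4662/2075 + √(169 + 16) = -4662/2075 + √185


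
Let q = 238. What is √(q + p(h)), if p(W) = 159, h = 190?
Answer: √397 ≈ 19.925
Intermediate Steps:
√(q + p(h)) = √(238 + 159) = √397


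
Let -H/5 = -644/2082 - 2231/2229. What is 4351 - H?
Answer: 1120090166/257821 ≈ 4344.4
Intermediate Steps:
H = 1689005/257821 (H = -5*(-644/2082 - 2231/2229) = -5*(-644*1/2082 - 2231*1/2229) = -5*(-322/1041 - 2231/2229) = -5*(-337801/257821) = 1689005/257821 ≈ 6.5511)
4351 - H = 4351 - 1*1689005/257821 = 4351 - 1689005/257821 = 1120090166/257821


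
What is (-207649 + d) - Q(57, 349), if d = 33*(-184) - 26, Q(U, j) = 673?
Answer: -214420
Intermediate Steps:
d = -6098 (d = -6072 - 26 = -6098)
(-207649 + d) - Q(57, 349) = (-207649 - 6098) - 1*673 = -213747 - 673 = -214420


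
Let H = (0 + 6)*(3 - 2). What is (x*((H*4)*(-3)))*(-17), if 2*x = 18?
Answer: 11016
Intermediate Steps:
x = 9 (x = (½)*18 = 9)
H = 6 (H = 6*1 = 6)
(x*((H*4)*(-3)))*(-17) = (9*((6*4)*(-3)))*(-17) = (9*(24*(-3)))*(-17) = (9*(-72))*(-17) = -648*(-17) = 11016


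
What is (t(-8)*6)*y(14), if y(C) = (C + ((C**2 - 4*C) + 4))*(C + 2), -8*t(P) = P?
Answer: 15168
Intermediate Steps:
t(P) = -P/8
y(C) = (2 + C)*(4 + C**2 - 3*C) (y(C) = (C + (4 + C**2 - 4*C))*(2 + C) = (4 + C**2 - 3*C)*(2 + C) = (2 + C)*(4 + C**2 - 3*C))
(t(-8)*6)*y(14) = (-1/8*(-8)*6)*(8 + 14**3 - 1*14**2 - 2*14) = (1*6)*(8 + 2744 - 1*196 - 28) = 6*(8 + 2744 - 196 - 28) = 6*2528 = 15168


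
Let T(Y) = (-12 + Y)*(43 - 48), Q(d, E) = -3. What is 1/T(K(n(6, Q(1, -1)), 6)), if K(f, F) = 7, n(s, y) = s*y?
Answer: 1/25 ≈ 0.040000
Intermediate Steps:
T(Y) = 60 - 5*Y (T(Y) = (-12 + Y)*(-5) = 60 - 5*Y)
1/T(K(n(6, Q(1, -1)), 6)) = 1/(60 - 5*7) = 1/(60 - 35) = 1/25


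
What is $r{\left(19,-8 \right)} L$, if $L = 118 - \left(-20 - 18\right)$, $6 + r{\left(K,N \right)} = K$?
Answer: $2028$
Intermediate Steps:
$r{\left(K,N \right)} = -6 + K$
$L = 156$ ($L = 118 - \left(-20 - 18\right) = 118 - -38 = 118 + 38 = 156$)
$r{\left(19,-8 \right)} L = \left(-6 + 19\right) 156 = 13 \cdot 156 = 2028$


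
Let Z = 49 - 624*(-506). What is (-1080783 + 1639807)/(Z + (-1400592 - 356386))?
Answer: -559024/1441185 ≈ -0.38789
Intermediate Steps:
Z = 315793 (Z = 49 + 315744 = 315793)
(-1080783 + 1639807)/(Z + (-1400592 - 356386)) = (-1080783 + 1639807)/(315793 + (-1400592 - 356386)) = 559024/(315793 - 1756978) = 559024/(-1441185) = 559024*(-1/1441185) = -559024/1441185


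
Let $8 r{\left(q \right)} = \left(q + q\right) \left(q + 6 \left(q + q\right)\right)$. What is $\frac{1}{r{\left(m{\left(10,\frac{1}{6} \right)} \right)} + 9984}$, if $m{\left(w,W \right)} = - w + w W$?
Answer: $\frac{36}{367549} \approx 9.7946 \cdot 10^{-5}$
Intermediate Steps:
$m{\left(w,W \right)} = - w + W w$
$r{\left(q \right)} = \frac{13 q^{2}}{4}$ ($r{\left(q \right)} = \frac{\left(q + q\right) \left(q + 6 \left(q + q\right)\right)}{8} = \frac{2 q \left(q + 6 \cdot 2 q\right)}{8} = \frac{2 q \left(q + 12 q\right)}{8} = \frac{2 q 13 q}{8} = \frac{26 q^{2}}{8} = \frac{13 q^{2}}{4}$)
$\frac{1}{r{\left(m{\left(10,\frac{1}{6} \right)} \right)} + 9984} = \frac{1}{\frac{13 \left(10 \left(-1 + \frac{1}{6}\right)\right)^{2}}{4} + 9984} = \frac{1}{\frac{13 \left(10 \left(- \frac{5}{6}\right)\right)^{2}}{4} + 9984} = \frac{1}{\frac{13 \left(- \frac{25}{3}\right)^{2}}{4} + 9984} = \frac{1}{\frac{13}{4} \cdot \frac{625}{9} + 9984} = \frac{1}{\frac{8125}{36} + 9984} = \frac{1}{\frac{367549}{36}} = \frac{36}{367549}$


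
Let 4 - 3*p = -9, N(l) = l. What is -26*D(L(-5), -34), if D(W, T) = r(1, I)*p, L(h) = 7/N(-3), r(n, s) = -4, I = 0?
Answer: 1352/3 ≈ 450.67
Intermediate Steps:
p = 13/3 (p = 4/3 - 1/3*(-9) = 4/3 + 3 = 13/3 ≈ 4.3333)
L(h) = -7/3 (L(h) = 7/(-3) = 7*(-1/3) = -7/3)
D(W, T) = -52/3 (D(W, T) = -4*13/3 = -52/3)
-26*D(L(-5), -34) = -26*(-52/3) = 1352/3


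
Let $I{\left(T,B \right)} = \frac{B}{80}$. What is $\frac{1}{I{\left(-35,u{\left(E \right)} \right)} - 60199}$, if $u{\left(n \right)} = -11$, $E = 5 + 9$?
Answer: $- \frac{80}{4815931} \approx -1.6612 \cdot 10^{-5}$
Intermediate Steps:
$E = 14$
$I{\left(T,B \right)} = \frac{B}{80}$ ($I{\left(T,B \right)} = B \frac{1}{80} = \frac{B}{80}$)
$\frac{1}{I{\left(-35,u{\left(E \right)} \right)} - 60199} = \frac{1}{\frac{1}{80} \left(-11\right) - 60199} = \frac{1}{- \frac{11}{80} - 60199} = \frac{1}{- \frac{4815931}{80}} = - \frac{80}{4815931}$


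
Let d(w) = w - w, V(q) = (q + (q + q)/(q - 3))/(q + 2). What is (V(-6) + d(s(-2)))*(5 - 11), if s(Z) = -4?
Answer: -7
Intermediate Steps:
V(q) = (q + 2*q/(-3 + q))/(2 + q) (V(q) = (q + (2*q)/(-3 + q))/(2 + q) = (q + 2*q/(-3 + q))/(2 + q))
d(w) = 0
(V(-6) + d(s(-2)))*(5 - 11) = (-6*(-1 - 6)/(-6 + (-6)² - 1*(-6)) + 0)*(5 - 11) = (-6*(-7)/(-6 + 36 + 6) + 0)*(-6) = (-6*(-7)/36 + 0)*(-6) = (-6*1/36*(-7) + 0)*(-6) = (7/6 + 0)*(-6) = (7/6)*(-6) = -7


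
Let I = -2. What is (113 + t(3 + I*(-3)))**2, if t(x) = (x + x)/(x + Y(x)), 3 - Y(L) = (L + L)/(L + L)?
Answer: 1590121/121 ≈ 13142.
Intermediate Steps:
Y(L) = 2 (Y(L) = 3 - (L + L)/(L + L) = 3 - 2*L/(2*L) = 3 - 2*L*1/(2*L) = 3 - 1*1 = 3 - 1 = 2)
t(x) = 2*x/(2 + x) (t(x) = (x + x)/(x + 2) = (2*x)/(2 + x) = 2*x/(2 + x))
(113 + t(3 + I*(-3)))**2 = (113 + 2*(3 - 2*(-3))/(2 + (3 - 2*(-3))))**2 = (113 + 2*(3 + 6)/(2 + (3 + 6)))**2 = (113 + 2*9/(2 + 9))**2 = (113 + 2*9/11)**2 = (113 + 2*9*(1/11))**2 = (113 + 18/11)**2 = (1261/11)**2 = 1590121/121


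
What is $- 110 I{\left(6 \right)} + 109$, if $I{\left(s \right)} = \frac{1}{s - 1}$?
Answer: $87$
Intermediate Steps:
$I{\left(s \right)} = \frac{1}{-1 + s}$
$- 110 I{\left(6 \right)} + 109 = - \frac{110}{-1 + 6} + 109 = - \frac{110}{5} + 109 = \left(-110\right) \frac{1}{5} + 109 = -22 + 109 = 87$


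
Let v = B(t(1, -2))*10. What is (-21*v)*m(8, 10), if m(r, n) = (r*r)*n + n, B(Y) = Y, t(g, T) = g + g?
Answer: -273000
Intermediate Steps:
t(g, T) = 2*g
m(r, n) = n + n*r² (m(r, n) = r²*n + n = n*r² + n = n + n*r²)
v = 20 (v = (2*1)*10 = 2*10 = 20)
(-21*v)*m(8, 10) = (-21*20)*(10*(1 + 8²)) = -4200*(1 + 64) = -4200*65 = -420*650 = -273000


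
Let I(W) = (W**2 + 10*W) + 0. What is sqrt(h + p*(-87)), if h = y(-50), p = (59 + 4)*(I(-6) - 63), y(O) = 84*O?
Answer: sqrt(472647) ≈ 687.49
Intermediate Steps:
I(W) = W**2 + 10*W
p = -5481 (p = (59 + 4)*(-6*(10 - 6) - 63) = 63*(-6*4 - 63) = 63*(-24 - 63) = 63*(-87) = -5481)
h = -4200 (h = 84*(-50) = -4200)
sqrt(h + p*(-87)) = sqrt(-4200 - 5481*(-87)) = sqrt(-4200 + 476847) = sqrt(472647)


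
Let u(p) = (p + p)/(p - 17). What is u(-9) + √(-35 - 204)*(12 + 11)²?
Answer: 9/13 + 529*I*√239 ≈ 0.69231 + 8178.1*I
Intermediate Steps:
u(p) = 2*p/(-17 + p) (u(p) = (2*p)/(-17 + p) = 2*p/(-17 + p))
u(-9) + √(-35 - 204)*(12 + 11)² = 2*(-9)/(-17 - 9) + √(-35 - 204)*(12 + 11)² = 2*(-9)/(-26) + √(-239)*23² = 2*(-9)*(-1/26) + (I*√239)*529 = 9/13 + 529*I*√239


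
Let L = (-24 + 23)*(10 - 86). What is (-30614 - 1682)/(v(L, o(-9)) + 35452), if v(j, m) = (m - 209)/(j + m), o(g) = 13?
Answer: -359293/394379 ≈ -0.91103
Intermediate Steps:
L = 76 (L = -1*(-76) = 76)
v(j, m) = (-209 + m)/(j + m)
(-30614 - 1682)/(v(L, o(-9)) + 35452) = (-30614 - 1682)/((-209 + 13)/(76 + 13) + 35452) = -32296/(-196/89 + 35452) = -32296/3155032/89 = -32296*89/3155032 = -359293/394379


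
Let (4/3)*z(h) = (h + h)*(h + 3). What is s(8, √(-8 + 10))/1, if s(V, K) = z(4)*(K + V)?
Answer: 336 + 42*√2 ≈ 395.40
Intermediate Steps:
z(h) = 3*h*(3 + h)/2 (z(h) = 3*((h + h)*(h + 3))/4 = 3*((2*h)*(3 + h))/4 = 3*(2*h*(3 + h))/4 = 3*h*(3 + h)/2)
s(V, K) = 42*K + 42*V (s(V, K) = ((3/2)*4*(3 + 4))*(K + V) = ((3/2)*4*7)*(K + V) = 42*(K + V) = 42*K + 42*V)
s(8, √(-8 + 10))/1 = (42*√(-8 + 10) + 42*8)/1 = (42*√2 + 336)*1 = (336 + 42*√2)*1 = 336 + 42*√2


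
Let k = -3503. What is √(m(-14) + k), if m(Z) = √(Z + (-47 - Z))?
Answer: √(-3503 + I*√47) ≈ 0.0579 + 59.186*I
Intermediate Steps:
m(Z) = I*√47 (m(Z) = √(-47) = I*√47)
√(m(-14) + k) = √(I*√47 - 3503) = √(-3503 + I*√47)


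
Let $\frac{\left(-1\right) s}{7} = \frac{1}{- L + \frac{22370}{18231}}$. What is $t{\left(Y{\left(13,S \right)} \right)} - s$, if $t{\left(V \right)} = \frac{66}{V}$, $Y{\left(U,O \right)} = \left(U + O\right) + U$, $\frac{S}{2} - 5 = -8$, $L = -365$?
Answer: $\frac{8864271}{2670674} \approx 3.3191$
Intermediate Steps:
$S = -6$ ($S = 10 + 2 \left(-8\right) = 10 - 16 = -6$)
$Y{\left(U,O \right)} = O + 2 U$ ($Y{\left(U,O \right)} = \left(O + U\right) + U = O + 2 U$)
$s = - \frac{127617}{6676685}$ ($s = - \frac{7}{\left(-1\right) \left(-365\right) + \frac{22370}{18231}} = - \frac{7}{365 + 22370 \cdot \frac{1}{18231}} = - \frac{7}{365 + \frac{22370}{18231}} = - \frac{7}{\frac{6676685}{18231}} = \left(-7\right) \frac{18231}{6676685} = - \frac{127617}{6676685} \approx -0.019114$)
$t{\left(Y{\left(13,S \right)} \right)} - s = \frac{66}{-6 + 2 \cdot 13} - - \frac{127617}{6676685} = \frac{66}{-6 + 26} + \frac{127617}{6676685} = \frac{66}{20} + \frac{127617}{6676685} = 66 \cdot \frac{1}{20} + \frac{127617}{6676685} = \frac{33}{10} + \frac{127617}{6676685} = \frac{8864271}{2670674}$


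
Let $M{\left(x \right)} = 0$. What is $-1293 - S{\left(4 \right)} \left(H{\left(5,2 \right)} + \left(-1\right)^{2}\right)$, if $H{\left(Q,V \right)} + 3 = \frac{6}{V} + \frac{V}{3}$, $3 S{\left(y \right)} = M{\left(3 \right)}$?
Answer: $-1293$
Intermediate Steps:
$S{\left(y \right)} = 0$ ($S{\left(y \right)} = \frac{1}{3} \cdot 0 = 0$)
$H{\left(Q,V \right)} = -3 + \frac{6}{V} + \frac{V}{3}$ ($H{\left(Q,V \right)} = -3 + \left(\frac{6}{V} + \frac{V}{3}\right) = -3 + \frac{6}{V} + \frac{V}{3}$)
$-1293 - S{\left(4 \right)} \left(H{\left(5,2 \right)} + \left(-1\right)^{2}\right) = -1293 - 0 \left(\left(-3 + \frac{6}{2} + \frac{1}{3} \cdot 2\right) + \left(-1\right)^{2}\right) = -1293 - 0 \left(\left(-3 + 6 \cdot \frac{1}{2} + \frac{2}{3}\right) + 1\right) = -1293 - 0 \left(\left(-3 + 3 + \frac{2}{3}\right) + 1\right) = -1293 - 0 \left(\frac{2}{3} + 1\right) = -1293 - 0 \cdot \frac{5}{3} = -1293 - 0 = -1293 + 0 = -1293$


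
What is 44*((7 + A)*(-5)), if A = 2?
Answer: -1980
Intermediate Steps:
44*((7 + A)*(-5)) = 44*((7 + 2)*(-5)) = 44*(9*(-5)) = 44*(-45) = -1980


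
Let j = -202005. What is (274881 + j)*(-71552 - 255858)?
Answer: -23860331160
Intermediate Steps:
(274881 + j)*(-71552 - 255858) = (274881 - 202005)*(-71552 - 255858) = 72876*(-327410) = -23860331160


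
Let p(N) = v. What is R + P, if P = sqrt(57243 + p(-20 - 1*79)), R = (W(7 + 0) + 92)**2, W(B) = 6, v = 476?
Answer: 9604 + sqrt(57719) ≈ 9844.3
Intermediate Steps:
p(N) = 476
R = 9604 (R = (6 + 92)**2 = 98**2 = 9604)
P = sqrt(57719) (P = sqrt(57243 + 476) = sqrt(57719) ≈ 240.25)
R + P = 9604 + sqrt(57719)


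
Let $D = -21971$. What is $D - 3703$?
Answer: $-25674$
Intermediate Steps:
$D - 3703 = -21971 - 3703 = -25674$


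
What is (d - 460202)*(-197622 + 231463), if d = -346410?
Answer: -27296556692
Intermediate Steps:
(d - 460202)*(-197622 + 231463) = (-346410 - 460202)*(-197622 + 231463) = -806612*33841 = -27296556692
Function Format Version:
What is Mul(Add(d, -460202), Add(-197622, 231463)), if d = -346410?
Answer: -27296556692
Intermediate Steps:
Mul(Add(d, -460202), Add(-197622, 231463)) = Mul(Add(-346410, -460202), Add(-197622, 231463)) = Mul(-806612, 33841) = -27296556692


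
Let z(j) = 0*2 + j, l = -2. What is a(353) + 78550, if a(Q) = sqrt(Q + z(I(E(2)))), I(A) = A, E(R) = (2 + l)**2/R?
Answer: 78550 + sqrt(353) ≈ 78569.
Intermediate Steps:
E(R) = 0 (E(R) = (2 - 2)**2/R = 0**2/R = 0/R = 0)
z(j) = j (z(j) = 0 + j = j)
a(Q) = sqrt(Q) (a(Q) = sqrt(Q + 0) = sqrt(Q))
a(353) + 78550 = sqrt(353) + 78550 = 78550 + sqrt(353)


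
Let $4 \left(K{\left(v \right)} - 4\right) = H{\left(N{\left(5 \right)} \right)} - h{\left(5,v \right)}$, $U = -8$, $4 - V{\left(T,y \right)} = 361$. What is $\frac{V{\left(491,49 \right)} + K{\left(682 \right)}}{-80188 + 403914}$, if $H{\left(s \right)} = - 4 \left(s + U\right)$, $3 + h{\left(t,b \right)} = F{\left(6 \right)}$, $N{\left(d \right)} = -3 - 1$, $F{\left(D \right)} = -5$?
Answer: $- \frac{339}{323726} \approx -0.0010472$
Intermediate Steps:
$V{\left(T,y \right)} = -357$ ($V{\left(T,y \right)} = 4 - 361 = -357$)
$N{\left(d \right)} = -4$ ($N{\left(d \right)} = -3 - 1 = -4$)
$h{\left(t,b \right)} = -8$ ($h{\left(t,b \right)} = -3 - 5 = -8$)
$H{\left(s \right)} = 32 - 4 s$ ($H{\left(s \right)} = - 4 \left(s - 8\right) = - 4 \left(-8 + s\right) = 32 - 4 s$)
$K{\left(v \right)} = 18$ ($K{\left(v \right)} = 4 + \frac{\left(32 - -16\right) - -8}{4} = 4 + \frac{\left(32 + 16\right) + 8}{4} = 4 + \frac{48 + 8}{4} = 4 + \frac{1}{4} \cdot 56 = 4 + 14 = 18$)
$\frac{V{\left(491,49 \right)} + K{\left(682 \right)}}{-80188 + 403914} = \frac{-357 + 18}{-80188 + 403914} = - \frac{339}{323726}$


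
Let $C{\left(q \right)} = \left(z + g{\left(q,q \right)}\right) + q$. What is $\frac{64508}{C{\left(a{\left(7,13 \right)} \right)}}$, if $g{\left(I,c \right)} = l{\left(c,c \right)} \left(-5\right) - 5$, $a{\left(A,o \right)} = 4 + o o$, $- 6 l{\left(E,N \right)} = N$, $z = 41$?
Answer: $\frac{387048}{2119} \approx 182.66$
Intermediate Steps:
$l{\left(E,N \right)} = - \frac{N}{6}$
$a{\left(A,o \right)} = 4 + o^{2}$
$g{\left(I,c \right)} = -5 + \frac{5 c}{6}$ ($g{\left(I,c \right)} = - \frac{c}{6} \left(-5\right) - 5 = \frac{5 c}{6} - 5 = -5 + \frac{5 c}{6}$)
$C{\left(q \right)} = 36 + \frac{11 q}{6}$ ($C{\left(q \right)} = \left(41 + \left(-5 + \frac{5 q}{6}\right)\right) + q = \left(36 + \frac{5 q}{6}\right) + q = 36 + \frac{11 q}{6}$)
$\frac{64508}{C{\left(a{\left(7,13 \right)} \right)}} = \frac{64508}{36 + \frac{11 \left(4 + 13^{2}\right)}{6}} = \frac{64508}{36 + \frac{11 \left(4 + 169\right)}{6}} = \frac{64508}{36 + \frac{11}{6} \cdot 173} = \frac{64508}{36 + \frac{1903}{6}} = \frac{64508}{\frac{2119}{6}} = 64508 \cdot \frac{6}{2119} = \frac{387048}{2119}$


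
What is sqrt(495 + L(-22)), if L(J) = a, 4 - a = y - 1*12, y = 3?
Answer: 2*sqrt(127) ≈ 22.539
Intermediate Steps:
a = 13 (a = 4 - (3 - 1*12) = 4 - (3 - 12) = 4 - 1*(-9) = 4 + 9 = 13)
L(J) = 13
sqrt(495 + L(-22)) = sqrt(495 + 13) = sqrt(508) = 2*sqrt(127)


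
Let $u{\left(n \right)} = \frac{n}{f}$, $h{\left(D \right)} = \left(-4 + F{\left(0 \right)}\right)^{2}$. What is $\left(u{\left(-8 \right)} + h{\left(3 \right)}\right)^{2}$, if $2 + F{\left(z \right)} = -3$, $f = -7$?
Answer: $\frac{330625}{49} \approx 6747.4$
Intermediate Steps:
$F{\left(z \right)} = -5$ ($F{\left(z \right)} = -2 - 3 = -5$)
$h{\left(D \right)} = 81$ ($h{\left(D \right)} = \left(-4 - 5\right)^{2} = \left(-9\right)^{2} = 81$)
$u{\left(n \right)} = - \frac{n}{7}$ ($u{\left(n \right)} = \frac{n}{-7} = n \left(- \frac{1}{7}\right) = - \frac{n}{7}$)
$\left(u{\left(-8 \right)} + h{\left(3 \right)}\right)^{2} = \left(\left(- \frac{1}{7}\right) \left(-8\right) + 81\right)^{2} = \left(\frac{8}{7} + 81\right)^{2} = \left(\frac{575}{7}\right)^{2} = \frac{330625}{49}$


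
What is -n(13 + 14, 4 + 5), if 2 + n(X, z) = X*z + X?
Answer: -268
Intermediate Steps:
n(X, z) = -2 + X + X*z (n(X, z) = -2 + (X*z + X) = -2 + (X + X*z) = -2 + X + X*z)
-n(13 + 14, 4 + 5) = -(-2 + (13 + 14) + (13 + 14)*(4 + 5)) = -(-2 + 27 + 27*9) = -(-2 + 27 + 243) = -1*268 = -268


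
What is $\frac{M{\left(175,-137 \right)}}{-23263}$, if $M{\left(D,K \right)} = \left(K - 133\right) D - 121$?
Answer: $\frac{47371}{23263} \approx 2.0363$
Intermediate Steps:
$M{\left(D,K \right)} = -121 + D \left(-133 + K\right)$ ($M{\left(D,K \right)} = \left(-133 + K\right) D - 121 = D \left(-133 + K\right) - 121 = -121 + D \left(-133 + K\right)$)
$\frac{M{\left(175,-137 \right)}}{-23263} = \frac{-121 - 23275 + 175 \left(-137\right)}{-23263} = \left(-121 - 23275 - 23975\right) \left(- \frac{1}{23263}\right) = \left(-47371\right) \left(- \frac{1}{23263}\right) = \frac{47371}{23263}$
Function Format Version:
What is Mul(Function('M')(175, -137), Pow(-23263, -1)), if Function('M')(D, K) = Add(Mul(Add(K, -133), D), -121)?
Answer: Rational(47371, 23263) ≈ 2.0363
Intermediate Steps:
Function('M')(D, K) = Add(-121, Mul(D, Add(-133, K))) (Function('M')(D, K) = Add(Mul(Add(-133, K), D), -121) = Add(Mul(D, Add(-133, K)), -121) = Add(-121, Mul(D, Add(-133, K))))
Mul(Function('M')(175, -137), Pow(-23263, -1)) = Mul(Add(-121, Mul(-133, 175), Mul(175, -137)), Pow(-23263, -1)) = Mul(Add(-121, -23275, -23975), Rational(-1, 23263)) = Mul(-47371, Rational(-1, 23263)) = Rational(47371, 23263)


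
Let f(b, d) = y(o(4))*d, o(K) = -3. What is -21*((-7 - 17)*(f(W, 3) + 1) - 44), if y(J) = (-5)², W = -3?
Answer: 39228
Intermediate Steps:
y(J) = 25
f(b, d) = 25*d
-21*((-7 - 17)*(f(W, 3) + 1) - 44) = -21*((-7 - 17)*(25*3 + 1) - 44) = -21*(-24*(75 + 1) - 44) = -21*(-24*76 - 44) = -21*(-1824 - 44) = -21*(-1868) = 39228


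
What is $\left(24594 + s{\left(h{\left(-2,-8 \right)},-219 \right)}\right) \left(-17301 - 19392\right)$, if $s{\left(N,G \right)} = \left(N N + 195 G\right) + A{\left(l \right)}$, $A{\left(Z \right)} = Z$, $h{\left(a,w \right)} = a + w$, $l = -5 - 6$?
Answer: $661281246$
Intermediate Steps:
$l = -11$ ($l = -5 - 6 = -11$)
$s{\left(N,G \right)} = -11 + N^{2} + 195 G$ ($s{\left(N,G \right)} = \left(N N + 195 G\right) - 11 = \left(N^{2} + 195 G\right) - 11 = -11 + N^{2} + 195 G$)
$\left(24594 + s{\left(h{\left(-2,-8 \right)},-219 \right)}\right) \left(-17301 - 19392\right) = \left(24594 + \left(-11 + \left(-2 - 8\right)^{2} + 195 \left(-219\right)\right)\right) \left(-17301 - 19392\right) = \left(24594 - \left(42716 - 100\right)\right) \left(-36693\right) = \left(24594 - 42616\right) \left(-36693\right) = \left(-18022\right) \left(-36693\right) = 661281246$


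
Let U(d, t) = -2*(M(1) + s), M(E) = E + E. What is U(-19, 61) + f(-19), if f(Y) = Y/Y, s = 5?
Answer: -13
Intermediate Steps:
M(E) = 2*E
f(Y) = 1
U(d, t) = -14 (U(d, t) = -2*(2*1 + 5) = -2*(2 + 5) = -2*7 = -14)
U(-19, 61) + f(-19) = -14 + 1 = -13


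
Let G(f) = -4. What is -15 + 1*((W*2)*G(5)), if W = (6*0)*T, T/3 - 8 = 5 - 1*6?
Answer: -15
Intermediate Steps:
T = 21 (T = 24 + 3*(5 - 1*6) = 24 + 3*(5 - 6) = 24 + 3*(-1) = 24 - 3 = 21)
W = 0 (W = (6*0)*21 = 0*21 = 0)
-15 + 1*((W*2)*G(5)) = -15 + 1*((0*2)*(-4)) = -15 + 1*(0*(-4)) = -15 + 1*0 = -15 + 0 = -15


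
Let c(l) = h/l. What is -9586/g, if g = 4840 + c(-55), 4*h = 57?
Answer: -2108920/1064743 ≈ -1.9807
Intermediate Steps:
h = 57/4 (h = (¼)*57 = 57/4 ≈ 14.250)
c(l) = 57/(4*l)
g = 1064743/220 (g = 4840 + (57/4)/(-55) = 4840 + (57/4)*(-1/55) = 4840 - 57/220 = 1064743/220 ≈ 4839.7)
-9586/g = -9586/1064743/220 = -9586*220/1064743 = -2108920/1064743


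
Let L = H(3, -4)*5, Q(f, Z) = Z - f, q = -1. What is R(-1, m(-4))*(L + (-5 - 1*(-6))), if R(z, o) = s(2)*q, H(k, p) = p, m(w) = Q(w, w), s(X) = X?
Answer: 38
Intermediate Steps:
m(w) = 0 (m(w) = w - w = 0)
R(z, o) = -2 (R(z, o) = 2*(-1) = -2)
L = -20 (L = -4*5 = -20)
R(-1, m(-4))*(L + (-5 - 1*(-6))) = -2*(-20 + (-5 - 1*(-6))) = -2*(-20 + (-5 + 6)) = -2*(-20 + 1) = -2*(-19) = 38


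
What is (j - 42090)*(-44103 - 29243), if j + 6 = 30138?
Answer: 877071468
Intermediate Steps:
j = 30132 (j = -6 + 30138 = 30132)
(j - 42090)*(-44103 - 29243) = (30132 - 42090)*(-44103 - 29243) = -11958*(-73346) = 877071468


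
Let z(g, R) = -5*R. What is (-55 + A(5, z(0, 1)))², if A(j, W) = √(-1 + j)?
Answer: 2809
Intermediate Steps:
(-55 + A(5, z(0, 1)))² = (-55 + √(-1 + 5))² = (-55 + √4)² = (-55 + 2)² = (-53)² = 2809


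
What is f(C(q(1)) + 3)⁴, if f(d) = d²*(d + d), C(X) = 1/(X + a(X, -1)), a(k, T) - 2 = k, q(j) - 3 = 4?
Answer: 191581231380566414401/17592186044416 ≈ 1.0890e+7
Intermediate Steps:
q(j) = 7 (q(j) = 3 + 4 = 7)
a(k, T) = 2 + k
C(X) = 1/(2 + 2*X) (C(X) = 1/(X + (2 + X)) = 1/(2 + 2*X))
f(d) = 2*d³ (f(d) = d²*(2*d) = 2*d³)
f(C(q(1)) + 3)⁴ = (2*(1/(2*(1 + 7)) + 3)³)⁴ = (2*((½)/8 + 3)³)⁴ = (2*((½)*(⅛) + 3)³)⁴ = (2*(1/16 + 3)³)⁴ = (2*(49/16)³)⁴ = (2*(117649/4096))⁴ = (117649/2048)⁴ = 191581231380566414401/17592186044416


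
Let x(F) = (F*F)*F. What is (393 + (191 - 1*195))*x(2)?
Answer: 3112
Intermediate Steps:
x(F) = F³ (x(F) = F²*F = F³)
(393 + (191 - 1*195))*x(2) = (393 + (191 - 1*195))*2³ = (393 + (191 - 195))*8 = (393 - 4)*8 = 389*8 = 3112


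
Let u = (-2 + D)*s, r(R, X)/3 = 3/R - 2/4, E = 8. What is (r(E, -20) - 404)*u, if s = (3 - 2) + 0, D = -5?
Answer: 22645/8 ≈ 2830.6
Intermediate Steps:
s = 1 (s = 1 + 0 = 1)
r(R, X) = -3/2 + 9/R (r(R, X) = 3*(3/R - 2/4) = 3*(3/R - 2*1/4) = 3*(3/R - 1/2) = 3*(-1/2 + 3/R) = -3/2 + 9/R)
u = -7 (u = (-2 - 5)*1 = -7*1 = -7)
(r(E, -20) - 404)*u = ((-3/2 + 9/8) - 404)*(-7) = (-3/8 - 404)*(-7) = -3235/8*(-7) = 22645/8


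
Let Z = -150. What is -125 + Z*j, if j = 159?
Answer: -23975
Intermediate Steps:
-125 + Z*j = -125 - 150*159 = -125 - 23850 = -23975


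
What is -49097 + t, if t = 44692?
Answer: -4405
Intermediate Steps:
-49097 + t = -49097 + 44692 = -4405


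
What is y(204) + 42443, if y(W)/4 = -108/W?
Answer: 721495/17 ≈ 42441.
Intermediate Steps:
y(W) = -432/W (y(W) = 4*(-108/W) = -432/W)
y(204) + 42443 = -432/204 + 42443 = -432*1/204 + 42443 = -36/17 + 42443 = 721495/17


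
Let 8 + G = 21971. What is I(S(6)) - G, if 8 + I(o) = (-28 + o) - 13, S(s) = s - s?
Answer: -22012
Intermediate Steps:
S(s) = 0
I(o) = -49 + o (I(o) = -8 + ((-28 + o) - 13) = -8 + (-41 + o) = -49 + o)
G = 21963 (G = -8 + 21971 = 21963)
I(S(6)) - G = (-49 + 0) - 1*21963 = -49 - 21963 = -22012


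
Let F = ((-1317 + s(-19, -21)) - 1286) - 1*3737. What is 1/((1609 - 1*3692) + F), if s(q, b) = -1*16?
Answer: -1/8439 ≈ -0.00011850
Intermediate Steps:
s(q, b) = -16
F = -6356 (F = ((-1317 - 16) - 1286) - 1*3737 = (-1333 - 1286) - 3737 = -2619 - 3737 = -6356)
1/((1609 - 1*3692) + F) = 1/((1609 - 1*3692) - 6356) = 1/((1609 - 3692) - 6356) = 1/(-2083 - 6356) = 1/(-8439) = -1/8439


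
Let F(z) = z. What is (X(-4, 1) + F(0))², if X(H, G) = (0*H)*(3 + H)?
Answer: 0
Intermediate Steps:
X(H, G) = 0 (X(H, G) = 0*(3 + H) = 0)
(X(-4, 1) + F(0))² = (0 + 0)² = 0² = 0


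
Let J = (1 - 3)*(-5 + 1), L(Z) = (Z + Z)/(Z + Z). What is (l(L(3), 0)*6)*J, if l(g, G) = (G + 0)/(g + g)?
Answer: 0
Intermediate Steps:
L(Z) = 1 (L(Z) = (2*Z)/((2*Z)) = (2*Z)*(1/(2*Z)) = 1)
l(g, G) = G/(2*g) (l(g, G) = G/((2*g)) = G*(1/(2*g)) = G/(2*g))
J = 8 (J = -2*(-4) = 8)
(l(L(3), 0)*6)*J = (((½)*0/1)*6)*8 = (((½)*0*1)*6)*8 = (0*6)*8 = 0*8 = 0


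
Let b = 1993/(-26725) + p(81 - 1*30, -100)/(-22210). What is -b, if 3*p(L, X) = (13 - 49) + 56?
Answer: 13332809/178068675 ≈ 0.074875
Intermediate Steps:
p(L, X) = 20/3 (p(L, X) = ((13 - 49) + 56)/3 = (-36 + 56)/3 = (⅓)*20 = 20/3)
b = -13332809/178068675 (b = 1993/(-26725) + (20/3)/(-22210) = 1993*(-1/26725) + (20/3)*(-1/22210) = -1993/26725 - 2/6663 = -13332809/178068675 ≈ -0.074875)
-b = -1*(-13332809/178068675) = 13332809/178068675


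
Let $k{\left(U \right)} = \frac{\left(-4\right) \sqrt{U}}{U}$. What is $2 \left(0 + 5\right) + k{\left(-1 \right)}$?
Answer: $10 + 4 i \approx 10.0 + 4.0 i$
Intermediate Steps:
$k{\left(U \right)} = - \frac{4}{\sqrt{U}}$
$2 \left(0 + 5\right) + k{\left(-1 \right)} = 2 \left(0 + 5\right) - \frac{4}{i} = 2 \cdot 5 - 4 \left(- i\right) = 10 + 4 i$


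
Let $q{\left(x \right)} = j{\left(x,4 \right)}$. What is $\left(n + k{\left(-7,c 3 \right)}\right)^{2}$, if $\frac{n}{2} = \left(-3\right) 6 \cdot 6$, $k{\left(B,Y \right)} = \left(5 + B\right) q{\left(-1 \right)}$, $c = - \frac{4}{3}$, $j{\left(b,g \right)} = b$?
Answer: $45796$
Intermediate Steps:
$q{\left(x \right)} = x$
$c = - \frac{4}{3}$ ($c = \left(-4\right) \frac{1}{3} = - \frac{4}{3} \approx -1.3333$)
$k{\left(B,Y \right)} = -5 - B$ ($k{\left(B,Y \right)} = \left(5 + B\right) \left(-1\right) = -5 - B$)
$n = -216$ ($n = 2 \left(-3\right) 6 \cdot 6 = 2 \left(\left(-18\right) 6\right) = 2 \left(-108\right) = -216$)
$\left(n + k{\left(-7,c 3 \right)}\right)^{2} = \left(-216 - -2\right)^{2} = \left(-216 + \left(-5 + 7\right)\right)^{2} = \left(-216 + 2\right)^{2} = \left(-214\right)^{2} = 45796$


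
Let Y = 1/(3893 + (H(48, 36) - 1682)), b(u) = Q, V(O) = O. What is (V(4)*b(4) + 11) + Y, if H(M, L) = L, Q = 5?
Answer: 69658/2247 ≈ 31.000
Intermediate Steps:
b(u) = 5
Y = 1/2247 (Y = 1/(3893 + (36 - 1682)) = 1/(3893 - 1646) = 1/2247 ≈ 0.00044504)
(V(4)*b(4) + 11) + Y = (4*5 + 11) + 1/2247 = (20 + 11) + 1/2247 = 31 + 1/2247 = 69658/2247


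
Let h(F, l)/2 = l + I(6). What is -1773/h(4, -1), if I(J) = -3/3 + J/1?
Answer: -1773/8 ≈ -221.63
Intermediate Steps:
I(J) = -1 + J (I(J) = -3*1/3 + J*1 = -1 + J)
h(F, l) = 10 + 2*l (h(F, l) = 2*(l + (-1 + 6)) = 2*(l + 5) = 2*(5 + l) = 10 + 2*l)
-1773/h(4, -1) = -1773/(10 + 2*(-1)) = -1773/(10 - 2) = -1773/8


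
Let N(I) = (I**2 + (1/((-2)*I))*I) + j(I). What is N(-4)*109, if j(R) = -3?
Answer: 2725/2 ≈ 1362.5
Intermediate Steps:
N(I) = -7/2 + I**2 (N(I) = (I**2 + (1/((-2)*I))*I) - 3 = (I**2 + (-1/(2*I))*I) - 3 = (I**2 - 1/2) - 3 = (-1/2 + I**2) - 3 = -7/2 + I**2)
N(-4)*109 = (-7/2 + (-4)**2)*109 = (-7/2 + 16)*109 = (25/2)*109 = 2725/2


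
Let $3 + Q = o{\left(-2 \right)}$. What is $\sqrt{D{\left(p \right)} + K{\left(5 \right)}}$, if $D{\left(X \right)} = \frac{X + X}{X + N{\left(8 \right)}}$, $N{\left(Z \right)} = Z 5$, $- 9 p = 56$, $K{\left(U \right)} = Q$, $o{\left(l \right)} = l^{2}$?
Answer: $\frac{2 \sqrt{57}}{19} \approx 0.79472$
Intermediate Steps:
$Q = 1$ ($Q = -3 + \left(-2\right)^{2} = -3 + 4 = 1$)
$K{\left(U \right)} = 1$
$p = - \frac{56}{9}$ ($p = \left(- \frac{1}{9}\right) 56 = - \frac{56}{9} \approx -6.2222$)
$N{\left(Z \right)} = 5 Z$
$D{\left(X \right)} = \frac{2 X}{40 + X}$ ($D{\left(X \right)} = \frac{X + X}{X + 5 \cdot 8} = \frac{2 X}{X + 40} = \frac{2 X}{40 + X}$)
$\sqrt{D{\left(p \right)} + K{\left(5 \right)}} = \sqrt{2 \left(- \frac{56}{9}\right) \frac{1}{40 - \frac{56}{9}} + 1} = \sqrt{2 \left(- \frac{56}{9}\right) \frac{1}{\frac{304}{9}} + 1} = \sqrt{2 \left(- \frac{56}{9}\right) \frac{9}{304} + 1} = \sqrt{- \frac{7}{19} + 1} = \sqrt{\frac{12}{19}} = \frac{2 \sqrt{57}}{19}$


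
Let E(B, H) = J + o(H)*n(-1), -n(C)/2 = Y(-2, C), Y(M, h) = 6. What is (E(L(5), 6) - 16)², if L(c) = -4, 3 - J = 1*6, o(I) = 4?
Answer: 4489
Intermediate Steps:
J = -3 (J = 3 - 6 = -3)
n(C) = -12 (n(C) = -2*6 = -12)
E(B, H) = -51 (E(B, H) = -3 + 4*(-12) = -3 - 48 = -51)
(E(L(5), 6) - 16)² = (-51 - 16)² = (-67)² = 4489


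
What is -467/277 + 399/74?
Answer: 75965/20498 ≈ 3.7060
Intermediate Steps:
-467/277 + 399/74 = 75965/20498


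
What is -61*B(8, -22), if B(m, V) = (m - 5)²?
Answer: -549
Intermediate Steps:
B(m, V) = (-5 + m)²
-61*B(8, -22) = -61*(-5 + 8)² = -61*3² = -61*9 = -549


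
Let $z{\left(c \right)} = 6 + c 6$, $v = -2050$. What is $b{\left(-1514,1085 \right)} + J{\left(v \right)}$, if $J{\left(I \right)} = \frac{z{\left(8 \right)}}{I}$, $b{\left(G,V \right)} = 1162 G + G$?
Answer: $- \frac{1804801577}{1025} \approx -1.7608 \cdot 10^{6}$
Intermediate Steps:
$b{\left(G,V \right)} = 1163 G$
$z{\left(c \right)} = 6 + 6 c$
$J{\left(I \right)} = \frac{54}{I}$ ($J{\left(I \right)} = \frac{6 + 6 \cdot 8}{I} = \frac{6 + 48}{I} = \frac{54}{I}$)
$b{\left(-1514,1085 \right)} + J{\left(v \right)} = 1163 \left(-1514\right) + \frac{54}{-2050} = -1760782 + 54 \left(- \frac{1}{2050}\right) = -1760782 - \frac{27}{1025} = - \frac{1804801577}{1025}$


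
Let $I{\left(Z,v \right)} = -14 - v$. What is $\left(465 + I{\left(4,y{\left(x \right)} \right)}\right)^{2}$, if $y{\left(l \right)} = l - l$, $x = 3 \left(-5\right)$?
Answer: $203401$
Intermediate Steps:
$x = -15$
$y{\left(l \right)} = 0$
$\left(465 + I{\left(4,y{\left(x \right)} \right)}\right)^{2} = \left(465 - 14\right)^{2} = 451^{2} = 203401$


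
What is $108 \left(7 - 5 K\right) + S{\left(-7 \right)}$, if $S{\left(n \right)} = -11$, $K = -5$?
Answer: $3445$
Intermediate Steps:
$108 \left(7 - 5 K\right) + S{\left(-7 \right)} = 108 \left(7 - -25\right) - 11 = 108 \left(7 + 25\right) - 11 = 108 \cdot 32 - 11 = 3456 - 11 = 3445$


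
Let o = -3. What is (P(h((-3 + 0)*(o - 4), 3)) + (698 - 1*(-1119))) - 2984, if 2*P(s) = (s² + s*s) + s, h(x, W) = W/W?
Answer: -2331/2 ≈ -1165.5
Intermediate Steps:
h(x, W) = 1
P(s) = s² + s/2 (P(s) = ((s² + s*s) + s)/2 = ((s² + s²) + s)/2 = (2*s² + s)/2 = (s + 2*s²)/2 = s² + s/2)
(P(h((-3 + 0)*(o - 4), 3)) + (698 - 1*(-1119))) - 2984 = (1*(½ + 1) + (698 - 1*(-1119))) - 2984 = (1*(3/2) + (698 + 1119)) - 2984 = (3/2 + 1817) - 2984 = 3637/2 - 2984 = -2331/2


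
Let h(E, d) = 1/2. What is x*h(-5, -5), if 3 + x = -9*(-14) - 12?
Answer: 111/2 ≈ 55.500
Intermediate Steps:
h(E, d) = ½
x = 111 (x = -3 + (-9*(-14) - 12) = -3 + (126 - 12) = -3 + 114 = 111)
x*h(-5, -5) = 111*(½) = 111/2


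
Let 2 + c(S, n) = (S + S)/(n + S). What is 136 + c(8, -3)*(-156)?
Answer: -256/5 ≈ -51.200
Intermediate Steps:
c(S, n) = -2 + 2*S/(S + n) (c(S, n) = -2 + (S + S)/(n + S) = -2 + (2*S)/(S + n) = -2 + 2*S/(S + n))
136 + c(8, -3)*(-156) = 136 - 2*(-3)/(8 - 3)*(-156) = 136 - 2*(-3)/5*(-156) = 136 - 2*(-3)*⅕*(-156) = 136 + (6/5)*(-156) = 136 - 936/5 = -256/5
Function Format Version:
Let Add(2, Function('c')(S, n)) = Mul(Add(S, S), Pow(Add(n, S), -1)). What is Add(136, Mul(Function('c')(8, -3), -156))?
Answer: Rational(-256, 5) ≈ -51.200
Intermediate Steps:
Function('c')(S, n) = Add(-2, Mul(2, S, Pow(Add(S, n), -1))) (Function('c')(S, n) = Add(-2, Mul(Add(S, S), Pow(Add(n, S), -1))) = Add(-2, Mul(Mul(2, S), Pow(Add(S, n), -1))) = Add(-2, Mul(2, S, Pow(Add(S, n), -1))))
Add(136, Mul(Function('c')(8, -3), -156)) = Add(136, Mul(Mul(-2, -3, Pow(Add(8, -3), -1)), -156)) = Add(136, Mul(Mul(-2, -3, Pow(5, -1)), -156)) = Add(136, Mul(Mul(-2, -3, Rational(1, 5)), -156)) = Add(136, Mul(Rational(6, 5), -156)) = Add(136, Rational(-936, 5)) = Rational(-256, 5)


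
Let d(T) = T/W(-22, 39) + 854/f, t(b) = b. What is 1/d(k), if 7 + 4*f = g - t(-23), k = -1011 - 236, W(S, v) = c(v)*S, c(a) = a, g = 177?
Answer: 165594/3171599 ≈ 0.052212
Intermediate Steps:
W(S, v) = S*v (W(S, v) = v*S = S*v)
k = -1247
f = 193/4 (f = -7/4 + (177 - 1*(-23))/4 = -7/4 + (177 + 23)/4 = -7/4 + (1/4)*200 = -7/4 + 50 = 193/4 ≈ 48.250)
d(T) = 3416/193 - T/858 (d(T) = T/((-22*39)) + 854/(193/4) = T/(-858) + 854*(4/193) = T*(-1/858) + 3416/193 = -T/858 + 3416/193 = 3416/193 - T/858)
1/d(k) = 1/(3416/193 - 1/858*(-1247)) = 1/(3416/193 + 1247/858) = 1/(3171599/165594) = 165594/3171599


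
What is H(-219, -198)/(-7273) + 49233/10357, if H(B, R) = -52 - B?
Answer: 356341990/75326461 ≈ 4.7306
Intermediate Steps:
H(-219, -198)/(-7273) + 49233/10357 = (-52 - 1*(-219))/(-7273) + 49233/10357 = (-52 + 219)*(-1/7273) + 49233*(1/10357) = 167*(-1/7273) + 49233/10357 = -167/7273 + 49233/10357 = 356341990/75326461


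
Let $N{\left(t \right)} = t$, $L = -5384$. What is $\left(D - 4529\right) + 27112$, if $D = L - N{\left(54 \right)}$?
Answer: $17145$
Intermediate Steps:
$D = -5438$ ($D = -5384 - 54 = -5438$)
$\left(D - 4529\right) + 27112 = \left(-5438 - 4529\right) + 27112 = -9967 + 27112 = 17145$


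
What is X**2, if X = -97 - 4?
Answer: 10201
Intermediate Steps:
X = -101
X**2 = (-101)**2 = 10201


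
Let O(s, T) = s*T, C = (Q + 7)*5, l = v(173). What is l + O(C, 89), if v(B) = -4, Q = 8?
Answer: 6671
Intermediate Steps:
l = -4
C = 75 (C = (8 + 7)*5 = 15*5 = 75)
O(s, T) = T*s
l + O(C, 89) = -4 + 89*75 = -4 + 6675 = 6671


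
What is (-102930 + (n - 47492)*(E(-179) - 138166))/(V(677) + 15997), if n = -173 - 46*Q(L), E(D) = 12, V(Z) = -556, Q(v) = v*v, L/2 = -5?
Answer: 7220515880/15441 ≈ 4.6762e+5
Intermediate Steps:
L = -10 (L = 2*(-5) = -10)
Q(v) = v²
n = -4773 (n = -173 - 46*(-10)² = -173 - 46*100 = -173 - 4600 = -4773)
(-102930 + (n - 47492)*(E(-179) - 138166))/(V(677) + 15997) = (-102930 + (-4773 - 47492)*(12 - 138166))/(-556 + 15997) = (-102930 - 52265*(-138154))/15441 = (-102930 + 7220618810)*(1/15441) = 7220515880*(1/15441) = 7220515880/15441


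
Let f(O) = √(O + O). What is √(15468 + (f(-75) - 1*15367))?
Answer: √(101 + 5*I*√6) ≈ 10.068 + 0.60822*I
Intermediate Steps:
f(O) = √2*√O (f(O) = √(2*O) = √2*√O)
√(15468 + (f(-75) - 1*15367)) = √(15468 + (√2*√(-75) - 1*15367)) = √(15468 + (√2*(5*I*√3) - 15367)) = √(15468 + (5*I*√6 - 15367)) = √(15468 + (-15367 + 5*I*√6)) = √(101 + 5*I*√6)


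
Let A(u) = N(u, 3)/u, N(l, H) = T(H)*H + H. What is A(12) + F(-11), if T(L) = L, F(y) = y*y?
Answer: 122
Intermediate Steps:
F(y) = y**2
N(l, H) = H + H**2 (N(l, H) = H*H + H = H**2 + H = H + H**2)
A(u) = 12/u (A(u) = (3*(1 + 3))/u = (3*4)/u = 12/u)
A(12) + F(-11) = 12/12 + (-11)**2 = 12*(1/12) + 121 = 1 + 121 = 122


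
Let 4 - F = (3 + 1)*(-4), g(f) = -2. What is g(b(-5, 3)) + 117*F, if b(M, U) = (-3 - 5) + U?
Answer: 2338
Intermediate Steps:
b(M, U) = -8 + U
F = 20 (F = 4 - (3 + 1)*(-4) = 4 - 4*(-4) = 4 - 1*(-16) = 4 + 16 = 20)
g(b(-5, 3)) + 117*F = -2 + 117*20 = -2 + 2340 = 2338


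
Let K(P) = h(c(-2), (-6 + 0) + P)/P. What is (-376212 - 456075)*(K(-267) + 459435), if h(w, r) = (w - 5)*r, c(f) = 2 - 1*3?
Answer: -34031523799503/89 ≈ -3.8238e+11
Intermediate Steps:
c(f) = -1 (c(f) = 2 - 3 = -1)
h(w, r) = r*(-5 + w) (h(w, r) = (-5 + w)*r = r*(-5 + w))
K(P) = (36 - 6*P)/P (K(P) = (((-6 + 0) + P)*(-5 - 1))/P = ((-6 + P)*(-6))/P = (36 - 6*P)/P)
(-376212 - 456075)*(K(-267) + 459435) = (-376212 - 456075)*((-6 + 36/(-267)) + 459435) = -832287*((-6 + 36*(-1/267)) + 459435) = -832287*((-6 - 12/89) + 459435) = -832287*(-546/89 + 459435) = -832287*40889169/89 = -34031523799503/89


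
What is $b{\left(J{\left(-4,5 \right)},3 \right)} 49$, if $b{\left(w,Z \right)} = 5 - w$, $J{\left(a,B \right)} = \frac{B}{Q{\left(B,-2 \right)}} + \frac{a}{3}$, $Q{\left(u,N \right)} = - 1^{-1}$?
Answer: $\frac{1666}{3} \approx 555.33$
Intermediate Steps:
$Q{\left(u,N \right)} = -1$ ($Q{\left(u,N \right)} = \left(-1\right) 1 = -1$)
$J{\left(a,B \right)} = - B + \frac{a}{3}$ ($J{\left(a,B \right)} = \frac{B}{-1} + \frac{a}{3} = B \left(-1\right) + a \frac{1}{3} = - B + \frac{a}{3}$)
$b{\left(J{\left(-4,5 \right)},3 \right)} 49 = \left(5 - \left(\left(-1\right) 5 + \frac{1}{3} \left(-4\right)\right)\right) 49 = \left(5 - \left(-5 - \frac{4}{3}\right)\right) 49 = \left(5 - - \frac{19}{3}\right) 49 = \left(5 + \frac{19}{3}\right) 49 = \frac{34}{3} \cdot 49 = \frac{1666}{3}$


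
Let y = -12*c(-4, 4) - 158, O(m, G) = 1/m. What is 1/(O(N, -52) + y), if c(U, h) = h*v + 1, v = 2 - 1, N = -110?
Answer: -110/23981 ≈ -0.0045870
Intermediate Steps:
v = 1
c(U, h) = 1 + h (c(U, h) = h*1 + 1 = h + 1 = 1 + h)
y = -218 (y = -12*(1 + 4) - 158 = -12*5 - 158 = -60 - 158 = -218)
1/(O(N, -52) + y) = 1/(1/(-110) - 218) = 1/(-1/110 - 218) = 1/(-23981/110) = -110/23981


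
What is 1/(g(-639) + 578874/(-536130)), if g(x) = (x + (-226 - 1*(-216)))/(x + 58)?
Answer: 7416465/276728 ≈ 26.801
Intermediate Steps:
g(x) = (-10 + x)/(58 + x) (g(x) = (x + (-226 + 216))/(58 + x) = (x - 10)/(58 + x) = (-10 + x)/(58 + x))
1/(g(-639) + 578874/(-536130)) = 1/((-10 - 639)/(58 - 639) + 578874/(-536130)) = 1/(-649/(-581) + 578874*(-1/536130)) = 1/(-1/581*(-649) - 96479/89355) = 1/(649/581 - 96479/89355) = 1/(276728/7416465) = 7416465/276728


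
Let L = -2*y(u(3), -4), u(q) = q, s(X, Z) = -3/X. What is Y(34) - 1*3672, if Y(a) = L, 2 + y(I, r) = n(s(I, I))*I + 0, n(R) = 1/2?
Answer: -3671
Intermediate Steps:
n(R) = 1/2
y(I, r) = -2 + I/2 (y(I, r) = -2 + (I/2 + 0) = -2 + I/2)
L = 1 (L = -2*(-2 + (1/2)*3) = -2*(-2 + 3/2) = -2*(-1/2) = 1)
Y(a) = 1
Y(34) - 1*3672 = 1 - 1*3672 = 1 - 3672 = -3671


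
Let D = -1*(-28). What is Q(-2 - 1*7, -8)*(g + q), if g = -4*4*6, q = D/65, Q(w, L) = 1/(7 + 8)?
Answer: -6212/975 ≈ -6.3713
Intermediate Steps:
D = 28
Q(w, L) = 1/15
q = 28/65 ≈ 0.43077
g = -96 (g = -16*6 = -96)
Q(-2 - 1*7, -8)*(g + q) = (-96 + 28/65)/15 = (1/15)*(-6212/65) = -6212/975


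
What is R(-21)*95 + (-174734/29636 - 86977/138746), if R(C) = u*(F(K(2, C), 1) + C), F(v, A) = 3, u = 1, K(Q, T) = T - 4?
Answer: -882266254212/513984557 ≈ -1716.5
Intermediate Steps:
K(Q, T) = -4 + T
R(C) = 3 + C (R(C) = 1*(3 + C) = 3 + C)
R(-21)*95 + (-174734/29636 - 86977/138746) = (3 - 21)*95 + (-174734/29636 - 86977/138746) = -18*95 + (-174734*1/29636 - 86977*1/138746) = -1710 + (-87367/14818 - 86977/138746) = -1710 - 3352661742/513984557 = -882266254212/513984557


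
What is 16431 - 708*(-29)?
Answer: 36963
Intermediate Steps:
16431 - 708*(-29) = 16431 - 1*(-20532) = 16431 + 20532 = 36963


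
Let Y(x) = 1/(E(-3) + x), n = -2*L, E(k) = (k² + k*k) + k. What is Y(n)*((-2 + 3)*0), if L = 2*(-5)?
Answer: 0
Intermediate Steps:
L = -10
E(k) = k + 2*k² (E(k) = (k² + k²) + k = 2*k² + k = k + 2*k²)
n = 20 (n = -2*(-10) = 20)
Y(x) = 1/(15 + x) (Y(x) = 1/(-3*(1 + 2*(-3)) + x) = 1/(-3*(1 - 6) + x) = 1/(-3*(-5) + x) = 1/(15 + x))
Y(n)*((-2 + 3)*0) = ((-2 + 3)*0)/(15 + 20) = (1*0)/35 = (1/35)*0 = 0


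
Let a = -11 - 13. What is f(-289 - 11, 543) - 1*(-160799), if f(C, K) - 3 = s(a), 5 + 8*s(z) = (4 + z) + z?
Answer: 1286367/8 ≈ 1.6080e+5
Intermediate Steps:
a = -24
s(z) = -⅛ + z/4 (s(z) = -5/8 + ((4 + z) + z)/8 = -5/8 + (4 + 2*z)/8 = -5/8 + (½ + z/4) = -⅛ + z/4)
f(C, K) = -25/8 (f(C, K) = 3 + (-⅛ + (¼)*(-24)) = 3 + (-⅛ - 6) = 3 - 49/8 = -25/8)
f(-289 - 11, 543) - 1*(-160799) = -25/8 - 1*(-160799) = -25/8 + 160799 = 1286367/8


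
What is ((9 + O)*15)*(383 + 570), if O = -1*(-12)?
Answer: 300195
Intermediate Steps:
O = 12
((9 + O)*15)*(383 + 570) = ((9 + 12)*15)*(383 + 570) = (21*15)*953 = 315*953 = 300195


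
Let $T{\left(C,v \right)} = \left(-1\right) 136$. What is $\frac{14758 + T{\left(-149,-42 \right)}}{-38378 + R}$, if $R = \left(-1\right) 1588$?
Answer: $- \frac{2437}{6661} \approx -0.36586$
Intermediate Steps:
$T{\left(C,v \right)} = -136$
$R = -1588$
$\frac{14758 + T{\left(-149,-42 \right)}}{-38378 + R} = \frac{14758 - 136}{-38378 - 1588} = \frac{14622}{-39966} = 14622 \left(- \frac{1}{39966}\right) = - \frac{2437}{6661}$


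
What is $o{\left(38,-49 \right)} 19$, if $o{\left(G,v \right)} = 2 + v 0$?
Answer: $38$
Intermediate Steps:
$o{\left(G,v \right)} = 2$ ($o{\left(G,v \right)} = 2 + 0 = 2$)
$o{\left(38,-49 \right)} 19 = 2 \cdot 19 = 38$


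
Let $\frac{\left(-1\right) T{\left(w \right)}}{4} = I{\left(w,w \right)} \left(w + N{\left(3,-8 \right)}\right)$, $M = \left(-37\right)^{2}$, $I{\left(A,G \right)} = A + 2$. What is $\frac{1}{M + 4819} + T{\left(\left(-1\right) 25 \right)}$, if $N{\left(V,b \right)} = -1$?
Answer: $- \frac{14801695}{6188} \approx -2392.0$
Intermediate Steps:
$I{\left(A,G \right)} = 2 + A$
$M = 1369$
$T{\left(w \right)} = - 4 \left(-1 + w\right) \left(2 + w\right)$ ($T{\left(w \right)} = - 4 \left(2 + w\right) \left(w - 1\right) = - 4 \left(2 + w\right) \left(-1 + w\right) = - 4 \left(-1 + w\right) \left(2 + w\right)$)
$\frac{1}{M + 4819} + T{\left(\left(-1\right) 25 \right)} = \frac{1}{1369 + 4819} - \left(-8 + 2500 + 4 \left(-1\right) 25\right) = \frac{1}{6188} - \left(-108 + 2500\right) = \frac{1}{6188} + \left(8 + 100 - 2500\right) = \frac{1}{6188} - 2392 = - \frac{14801695}{6188}$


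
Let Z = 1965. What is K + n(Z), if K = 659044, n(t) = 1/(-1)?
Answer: 659043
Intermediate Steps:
n(t) = -1
K + n(Z) = 659044 - 1 = 659043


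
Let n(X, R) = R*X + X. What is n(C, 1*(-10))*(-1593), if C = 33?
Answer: 473121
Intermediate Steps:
n(X, R) = X + R*X
n(C, 1*(-10))*(-1593) = (33*(1 + 1*(-10)))*(-1593) = (33*(1 - 10))*(-1593) = (33*(-9))*(-1593) = -297*(-1593) = 473121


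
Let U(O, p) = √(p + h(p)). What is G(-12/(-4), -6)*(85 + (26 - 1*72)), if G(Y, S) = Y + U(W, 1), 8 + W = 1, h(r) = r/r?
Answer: 117 + 39*√2 ≈ 172.15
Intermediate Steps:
h(r) = 1
W = -7 (W = -8 + 1 = -7)
U(O, p) = √(1 + p) (U(O, p) = √(p + 1) = √(1 + p))
G(Y, S) = Y + √2 (G(Y, S) = Y + √(1 + 1) = Y + √2)
G(-12/(-4), -6)*(85 + (26 - 1*72)) = (-12/(-4) + √2)*(85 + (26 - 1*72)) = (-12*(-¼) + √2)*(85 + (26 - 72)) = (3 + √2)*(85 - 46) = (3 + √2)*39 = 117 + 39*√2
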